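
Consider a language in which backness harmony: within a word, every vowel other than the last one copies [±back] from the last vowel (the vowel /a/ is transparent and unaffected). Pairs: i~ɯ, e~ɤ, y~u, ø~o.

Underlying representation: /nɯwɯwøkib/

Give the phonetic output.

[niwiwøkib]

/ɯ/ harmonizes with /i/ ([-back]) → [i]
/ɯ/ harmonizes with /i/ ([-back]) → [i]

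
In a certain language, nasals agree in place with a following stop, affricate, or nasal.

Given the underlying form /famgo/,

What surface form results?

[faŋgo]

/m/ before /g/ (velar) → [ŋ]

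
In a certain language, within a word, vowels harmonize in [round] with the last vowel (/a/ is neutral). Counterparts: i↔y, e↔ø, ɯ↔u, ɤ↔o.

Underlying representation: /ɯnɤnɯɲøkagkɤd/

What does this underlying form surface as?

/ø/ harmonizes with /ɤ/ ([-round]) → [e]

[ɯnɤnɯɲekagkɤd]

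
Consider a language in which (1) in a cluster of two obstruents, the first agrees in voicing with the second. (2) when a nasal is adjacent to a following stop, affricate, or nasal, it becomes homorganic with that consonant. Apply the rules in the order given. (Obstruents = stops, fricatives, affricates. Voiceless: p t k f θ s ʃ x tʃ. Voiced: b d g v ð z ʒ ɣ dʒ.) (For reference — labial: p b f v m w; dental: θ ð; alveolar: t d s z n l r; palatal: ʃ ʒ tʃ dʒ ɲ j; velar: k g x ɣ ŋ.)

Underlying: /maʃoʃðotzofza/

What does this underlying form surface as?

[maʃoʒðodzovza]

Rule 1: /ʃ/ before /ð/ (voiced) → [ʒ]
Rule 1: /t/ before /z/ (voiced) → [d]
Rule 1: /f/ before /z/ (voiced) → [v]
After rule 1: maʃoʒðodzovza
Rule 2: no segment meets the rule's conditions; no change.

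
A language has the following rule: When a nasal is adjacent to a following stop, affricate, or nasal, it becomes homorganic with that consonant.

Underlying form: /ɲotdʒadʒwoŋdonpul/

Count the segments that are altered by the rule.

/ŋ/ before /d/ (alveolar) → [n]
/n/ before /p/ (labial) → [m]
2 segments change.

2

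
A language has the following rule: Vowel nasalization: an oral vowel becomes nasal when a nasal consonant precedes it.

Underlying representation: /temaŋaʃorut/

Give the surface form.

[temãŋãʃorut]

/a/ after nasal /m/ → [ã]
/a/ after nasal /ŋ/ → [ã]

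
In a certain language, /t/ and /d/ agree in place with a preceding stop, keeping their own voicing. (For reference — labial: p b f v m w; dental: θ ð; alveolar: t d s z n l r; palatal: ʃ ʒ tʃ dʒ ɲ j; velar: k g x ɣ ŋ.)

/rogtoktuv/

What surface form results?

/t/ after /g/ (velar) → [k]
/t/ after /k/ (velar) → [k]

[rogkokkuv]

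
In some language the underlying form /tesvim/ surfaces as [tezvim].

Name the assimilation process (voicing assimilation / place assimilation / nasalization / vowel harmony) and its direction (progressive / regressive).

voicing assimilation, regressive

/s/→[z].
Each target copies a feature from the following segment, so the direction is regressive.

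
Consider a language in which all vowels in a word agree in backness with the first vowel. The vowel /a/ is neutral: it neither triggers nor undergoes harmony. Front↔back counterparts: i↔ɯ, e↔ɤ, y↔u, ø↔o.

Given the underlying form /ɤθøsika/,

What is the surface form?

/ø/ harmonizes with /ɤ/ ([+back]) → [o]
/i/ harmonizes with /ɤ/ ([+back]) → [ɯ]

[ɤθosɯka]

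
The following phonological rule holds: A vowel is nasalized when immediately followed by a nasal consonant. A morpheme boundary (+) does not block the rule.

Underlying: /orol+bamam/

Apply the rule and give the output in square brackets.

/a/ before nasal /m/ → [ã]
/a/ before nasal /m/ → [ã]

[orol+bãmãm]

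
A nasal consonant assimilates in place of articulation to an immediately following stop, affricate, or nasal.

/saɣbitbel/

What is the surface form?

[saɣbitbel]

no segment meets the rule's conditions; no change.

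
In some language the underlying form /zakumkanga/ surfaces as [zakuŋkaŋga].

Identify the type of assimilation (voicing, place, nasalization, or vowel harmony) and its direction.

place assimilation, regressive

/m/→[ŋ] /n/→[ŋ].
Each target copies a feature from the following segment, so the direction is regressive.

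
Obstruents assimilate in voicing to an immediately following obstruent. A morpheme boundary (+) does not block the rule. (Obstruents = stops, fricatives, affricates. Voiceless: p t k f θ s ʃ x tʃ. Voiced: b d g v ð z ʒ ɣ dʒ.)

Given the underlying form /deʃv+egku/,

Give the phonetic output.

/ʃ/ before /v/ (voiced) → [ʒ]
/g/ before /k/ (voiceless) → [k]

[deʒv+ekku]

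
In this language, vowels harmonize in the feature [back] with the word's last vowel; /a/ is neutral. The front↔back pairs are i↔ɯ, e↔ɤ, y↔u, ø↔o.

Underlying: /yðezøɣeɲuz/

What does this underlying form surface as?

[uðɤzoɣɤɲuz]

/y/ harmonizes with /u/ ([+back]) → [u]
/e/ harmonizes with /u/ ([+back]) → [ɤ]
/ø/ harmonizes with /u/ ([+back]) → [o]
/e/ harmonizes with /u/ ([+back]) → [ɤ]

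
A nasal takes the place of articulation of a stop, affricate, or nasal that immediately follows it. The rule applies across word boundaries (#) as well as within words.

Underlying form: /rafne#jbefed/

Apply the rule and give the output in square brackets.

no segment meets the rule's conditions; no change.

[rafne#jbefed]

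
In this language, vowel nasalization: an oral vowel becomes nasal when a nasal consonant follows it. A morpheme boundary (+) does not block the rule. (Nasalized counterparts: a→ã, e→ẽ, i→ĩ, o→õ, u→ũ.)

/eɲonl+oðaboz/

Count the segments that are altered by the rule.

2

/e/ before nasal /ɲ/ → [ẽ]
/o/ before nasal /n/ → [õ]
2 segments change.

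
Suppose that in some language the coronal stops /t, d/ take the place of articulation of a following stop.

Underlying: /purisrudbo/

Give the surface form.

/d/ before /b/ (labial) → [b]

[purisrubbo]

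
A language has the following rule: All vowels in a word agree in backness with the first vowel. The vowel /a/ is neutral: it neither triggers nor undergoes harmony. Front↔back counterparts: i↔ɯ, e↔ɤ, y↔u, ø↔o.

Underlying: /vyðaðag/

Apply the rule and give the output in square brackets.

no segment meets the rule's conditions; no change.

[vyðaðag]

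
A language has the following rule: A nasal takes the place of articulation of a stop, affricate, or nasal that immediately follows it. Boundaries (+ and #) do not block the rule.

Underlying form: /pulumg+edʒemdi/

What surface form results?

/m/ before /g/ (velar) → [ŋ]
/m/ before /d/ (alveolar) → [n]

[puluŋg+edʒendi]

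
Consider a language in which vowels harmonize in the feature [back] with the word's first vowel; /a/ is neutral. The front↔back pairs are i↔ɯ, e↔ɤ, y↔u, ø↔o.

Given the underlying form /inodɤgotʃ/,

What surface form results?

/o/ harmonizes with /i/ ([-back]) → [ø]
/ɤ/ harmonizes with /i/ ([-back]) → [e]
/o/ harmonizes with /i/ ([-back]) → [ø]

[inødegøtʃ]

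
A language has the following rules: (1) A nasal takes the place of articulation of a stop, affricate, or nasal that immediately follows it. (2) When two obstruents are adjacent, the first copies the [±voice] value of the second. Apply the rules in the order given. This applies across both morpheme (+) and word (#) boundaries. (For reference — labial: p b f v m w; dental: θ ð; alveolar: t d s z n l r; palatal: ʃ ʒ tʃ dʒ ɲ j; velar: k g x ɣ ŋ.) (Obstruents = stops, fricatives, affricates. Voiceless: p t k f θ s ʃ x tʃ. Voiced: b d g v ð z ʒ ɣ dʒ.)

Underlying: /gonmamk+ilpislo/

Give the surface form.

[gommaŋk+ilpislo]

Rule 1: /n/ before /m/ (labial) → [m]
Rule 1: /m/ before /k/ (velar) → [ŋ]
After rule 1: gommaŋk+ilpislo
Rule 2: no segment meets the rule's conditions; no change.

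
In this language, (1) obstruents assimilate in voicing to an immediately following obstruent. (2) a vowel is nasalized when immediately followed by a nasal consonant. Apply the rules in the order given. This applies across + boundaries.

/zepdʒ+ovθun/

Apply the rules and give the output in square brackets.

[zebdʒ+ofθũn]

Rule 1: /p/ before /dʒ/ (voiced) → [b]
Rule 1: /v/ before /θ/ (voiceless) → [f]
After rule 1: zebdʒ+ofθun
Rule 2: /u/ before nasal /n/ → [ũ]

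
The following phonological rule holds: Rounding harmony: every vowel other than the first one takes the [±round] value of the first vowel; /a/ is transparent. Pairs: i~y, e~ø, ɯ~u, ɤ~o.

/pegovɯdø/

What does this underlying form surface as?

[pegɤvɯde]

/o/ harmonizes with /e/ ([-round]) → [ɤ]
/ø/ harmonizes with /e/ ([-round]) → [e]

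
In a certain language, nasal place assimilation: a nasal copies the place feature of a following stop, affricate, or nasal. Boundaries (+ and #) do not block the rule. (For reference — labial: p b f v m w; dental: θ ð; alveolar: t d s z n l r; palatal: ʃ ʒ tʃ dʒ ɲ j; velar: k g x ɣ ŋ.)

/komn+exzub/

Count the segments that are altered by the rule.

1

/m/ before /n/ (alveolar) → [n]
1 segment changes.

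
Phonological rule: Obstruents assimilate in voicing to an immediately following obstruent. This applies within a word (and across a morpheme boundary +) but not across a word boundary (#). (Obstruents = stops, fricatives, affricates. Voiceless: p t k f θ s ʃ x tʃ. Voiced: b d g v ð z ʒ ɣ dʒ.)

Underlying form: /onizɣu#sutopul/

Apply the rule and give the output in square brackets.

[onizɣu#sutopul]

no segment meets the rule's conditions; no change.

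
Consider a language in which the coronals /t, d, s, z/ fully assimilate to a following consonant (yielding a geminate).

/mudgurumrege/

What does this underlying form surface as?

/d/ before /g/ → [g] (total assimilation)

[muggurumrege]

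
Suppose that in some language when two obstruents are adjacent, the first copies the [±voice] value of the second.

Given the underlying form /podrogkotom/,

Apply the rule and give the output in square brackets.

[podrokkotom]

/g/ before /k/ (voiceless) → [k]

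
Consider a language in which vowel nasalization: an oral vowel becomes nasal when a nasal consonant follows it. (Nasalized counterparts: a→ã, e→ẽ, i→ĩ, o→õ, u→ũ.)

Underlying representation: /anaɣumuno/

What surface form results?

[ãnaɣũmũno]

/a/ before nasal /n/ → [ã]
/u/ before nasal /m/ → [ũ]
/u/ before nasal /n/ → [ũ]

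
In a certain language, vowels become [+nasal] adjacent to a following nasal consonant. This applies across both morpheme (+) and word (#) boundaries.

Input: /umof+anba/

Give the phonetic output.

[ũmof+ãnba]

/u/ before nasal /m/ → [ũ]
/a/ before nasal /n/ → [ã]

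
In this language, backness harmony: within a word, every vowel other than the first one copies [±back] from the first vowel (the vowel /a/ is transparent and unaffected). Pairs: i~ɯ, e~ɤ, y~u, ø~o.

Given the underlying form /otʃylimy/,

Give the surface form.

/y/ harmonizes with /o/ ([+back]) → [u]
/i/ harmonizes with /o/ ([+back]) → [ɯ]
/y/ harmonizes with /o/ ([+back]) → [u]

[otʃulɯmu]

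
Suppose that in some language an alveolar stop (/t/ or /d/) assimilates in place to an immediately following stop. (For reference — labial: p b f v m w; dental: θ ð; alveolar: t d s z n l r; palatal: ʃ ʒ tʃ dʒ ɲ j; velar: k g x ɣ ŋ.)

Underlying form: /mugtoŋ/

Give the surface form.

[mugtoŋ]

no segment meets the rule's conditions; no change.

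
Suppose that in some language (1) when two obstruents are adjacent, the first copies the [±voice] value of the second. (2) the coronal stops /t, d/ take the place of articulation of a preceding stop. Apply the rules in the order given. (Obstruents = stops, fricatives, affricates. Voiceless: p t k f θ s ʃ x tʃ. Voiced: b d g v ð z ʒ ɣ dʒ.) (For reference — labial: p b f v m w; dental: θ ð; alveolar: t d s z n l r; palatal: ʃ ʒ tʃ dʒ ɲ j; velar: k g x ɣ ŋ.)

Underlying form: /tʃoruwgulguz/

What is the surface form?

[tʃoruwgulguz]

Rule 1: no segment meets the rule's conditions; no change.
After rule 1: tʃoruwgulguz
Rule 2: no segment meets the rule's conditions; no change.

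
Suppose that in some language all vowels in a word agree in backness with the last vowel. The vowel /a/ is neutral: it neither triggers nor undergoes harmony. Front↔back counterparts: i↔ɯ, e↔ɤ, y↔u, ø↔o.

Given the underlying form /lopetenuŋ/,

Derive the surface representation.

[lopɤtɤnuŋ]

/e/ harmonizes with /u/ ([+back]) → [ɤ]
/e/ harmonizes with /u/ ([+back]) → [ɤ]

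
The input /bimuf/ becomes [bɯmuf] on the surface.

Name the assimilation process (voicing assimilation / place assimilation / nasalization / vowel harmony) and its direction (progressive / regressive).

/i/→[ɯ].
Vowels agree with the last vowel, so the harmony is regressive.

vowel harmony, regressive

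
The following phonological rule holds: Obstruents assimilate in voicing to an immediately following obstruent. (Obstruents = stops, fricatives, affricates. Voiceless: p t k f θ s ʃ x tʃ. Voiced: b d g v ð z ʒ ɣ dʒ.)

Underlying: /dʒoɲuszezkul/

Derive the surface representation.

[dʒoɲuzzeskul]

/s/ before /z/ (voiced) → [z]
/z/ before /k/ (voiceless) → [s]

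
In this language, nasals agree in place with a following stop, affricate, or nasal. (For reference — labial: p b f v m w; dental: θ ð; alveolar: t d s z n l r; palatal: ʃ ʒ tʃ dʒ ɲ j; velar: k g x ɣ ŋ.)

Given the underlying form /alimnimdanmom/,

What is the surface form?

[alinnindammom]

/m/ before /n/ (alveolar) → [n]
/m/ before /d/ (alveolar) → [n]
/n/ before /m/ (labial) → [m]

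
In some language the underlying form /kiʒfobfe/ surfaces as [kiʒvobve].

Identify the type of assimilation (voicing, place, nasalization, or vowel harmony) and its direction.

voicing assimilation, progressive

/f/→[v] /f/→[v].
Each target copies a feature from the preceding segment, so the direction is progressive.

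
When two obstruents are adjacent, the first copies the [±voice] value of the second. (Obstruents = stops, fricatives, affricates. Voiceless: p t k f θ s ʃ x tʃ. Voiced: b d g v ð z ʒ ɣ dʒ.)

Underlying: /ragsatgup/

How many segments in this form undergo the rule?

2

/g/ before /s/ (voiceless) → [k]
/t/ before /g/ (voiced) → [d]
2 segments change.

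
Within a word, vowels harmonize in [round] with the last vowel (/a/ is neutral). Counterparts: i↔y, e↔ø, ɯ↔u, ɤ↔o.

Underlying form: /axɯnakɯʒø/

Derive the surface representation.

/ɯ/ harmonizes with /ø/ ([+round]) → [u]
/ɯ/ harmonizes with /ø/ ([+round]) → [u]

[axunakuʒø]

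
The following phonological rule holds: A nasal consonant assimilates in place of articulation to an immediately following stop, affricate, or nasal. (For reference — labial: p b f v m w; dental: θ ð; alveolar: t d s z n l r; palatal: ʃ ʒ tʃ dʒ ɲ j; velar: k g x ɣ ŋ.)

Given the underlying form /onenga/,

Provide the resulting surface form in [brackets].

[oneŋga]

/n/ before /g/ (velar) → [ŋ]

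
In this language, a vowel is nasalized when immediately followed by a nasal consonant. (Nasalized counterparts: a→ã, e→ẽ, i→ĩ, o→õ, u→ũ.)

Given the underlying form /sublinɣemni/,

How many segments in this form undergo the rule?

2

/i/ before nasal /n/ → [ĩ]
/e/ before nasal /m/ → [ẽ]
2 segments change.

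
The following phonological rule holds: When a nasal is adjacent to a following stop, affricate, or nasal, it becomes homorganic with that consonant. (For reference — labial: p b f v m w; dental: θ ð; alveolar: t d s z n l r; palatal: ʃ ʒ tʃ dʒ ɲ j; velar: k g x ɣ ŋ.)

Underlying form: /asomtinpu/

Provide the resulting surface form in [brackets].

[asontimpu]

/m/ before /t/ (alveolar) → [n]
/n/ before /p/ (labial) → [m]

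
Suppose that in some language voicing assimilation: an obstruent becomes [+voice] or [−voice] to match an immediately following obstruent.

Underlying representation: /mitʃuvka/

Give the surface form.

[mitʃufka]

/v/ before /k/ (voiceless) → [f]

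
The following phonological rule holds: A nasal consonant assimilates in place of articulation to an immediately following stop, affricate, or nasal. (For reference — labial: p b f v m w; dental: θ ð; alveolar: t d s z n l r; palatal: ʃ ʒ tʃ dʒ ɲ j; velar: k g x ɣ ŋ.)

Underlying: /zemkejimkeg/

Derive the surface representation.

[zeŋkejiŋkeg]

/m/ before /k/ (velar) → [ŋ]
/m/ before /k/ (velar) → [ŋ]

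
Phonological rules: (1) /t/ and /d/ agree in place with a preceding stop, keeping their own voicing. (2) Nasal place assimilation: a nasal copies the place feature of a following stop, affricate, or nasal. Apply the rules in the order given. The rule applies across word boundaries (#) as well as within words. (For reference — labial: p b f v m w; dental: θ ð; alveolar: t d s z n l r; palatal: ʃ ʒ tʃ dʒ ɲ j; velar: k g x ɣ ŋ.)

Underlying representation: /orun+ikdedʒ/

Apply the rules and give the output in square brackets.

[orun+ikgedʒ]

Rule 1: /d/ after /k/ (velar) → [g]
After rule 1: orun+ikgedʒ
Rule 2: no segment meets the rule's conditions; no change.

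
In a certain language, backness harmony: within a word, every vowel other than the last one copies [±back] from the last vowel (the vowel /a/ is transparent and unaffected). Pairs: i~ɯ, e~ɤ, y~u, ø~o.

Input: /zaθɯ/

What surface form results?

no segment meets the rule's conditions; no change.

[zaθɯ]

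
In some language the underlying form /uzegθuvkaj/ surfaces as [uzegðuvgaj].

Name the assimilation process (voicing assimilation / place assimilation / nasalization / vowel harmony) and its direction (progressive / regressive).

/θ/→[ð] /k/→[g].
Each target copies a feature from the preceding segment, so the direction is progressive.

voicing assimilation, progressive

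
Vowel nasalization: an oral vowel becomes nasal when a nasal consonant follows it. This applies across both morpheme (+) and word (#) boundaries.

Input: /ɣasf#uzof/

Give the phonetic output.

no segment meets the rule's conditions; no change.

[ɣasf#uzof]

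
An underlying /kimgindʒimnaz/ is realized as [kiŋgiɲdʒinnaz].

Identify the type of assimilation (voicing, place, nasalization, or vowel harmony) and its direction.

/m/→[ŋ] /n/→[ɲ] /m/→[n].
Each target copies a feature from the following segment, so the direction is regressive.

place assimilation, regressive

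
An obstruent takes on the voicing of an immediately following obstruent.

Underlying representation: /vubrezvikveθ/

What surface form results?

[vubrezvigveθ]

/k/ before /v/ (voiced) → [g]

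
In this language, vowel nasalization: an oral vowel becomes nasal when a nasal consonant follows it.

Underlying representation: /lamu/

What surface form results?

[lãmu]

/a/ before nasal /m/ → [ã]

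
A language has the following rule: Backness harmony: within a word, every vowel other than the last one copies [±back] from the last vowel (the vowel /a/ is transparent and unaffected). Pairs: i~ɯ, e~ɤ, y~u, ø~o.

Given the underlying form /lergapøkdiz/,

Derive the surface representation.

no segment meets the rule's conditions; no change.

[lergapøkdiz]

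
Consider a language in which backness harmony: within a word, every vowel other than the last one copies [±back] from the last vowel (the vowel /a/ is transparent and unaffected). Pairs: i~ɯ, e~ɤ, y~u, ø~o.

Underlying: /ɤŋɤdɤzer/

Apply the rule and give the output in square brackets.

[eŋedezer]

/ɤ/ harmonizes with /e/ ([-back]) → [e]
/ɤ/ harmonizes with /e/ ([-back]) → [e]
/ɤ/ harmonizes with /e/ ([-back]) → [e]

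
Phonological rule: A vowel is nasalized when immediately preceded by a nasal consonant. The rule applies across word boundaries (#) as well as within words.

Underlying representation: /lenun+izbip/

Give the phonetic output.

[lenũn+ĩzbip]

/u/ after nasal /n/ → [ũ]
/i/ after nasal /n/ → [ĩ]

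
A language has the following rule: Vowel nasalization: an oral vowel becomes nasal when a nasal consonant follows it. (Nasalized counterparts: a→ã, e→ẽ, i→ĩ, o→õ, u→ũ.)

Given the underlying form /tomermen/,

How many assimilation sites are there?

/o/ before nasal /m/ → [õ]
/e/ before nasal /n/ → [ẽ]
2 segments change.

2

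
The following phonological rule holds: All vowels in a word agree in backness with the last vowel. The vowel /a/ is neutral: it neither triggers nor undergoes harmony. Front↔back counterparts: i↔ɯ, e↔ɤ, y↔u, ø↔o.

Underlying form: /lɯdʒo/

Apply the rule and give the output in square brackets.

[lɯdʒo]

no segment meets the rule's conditions; no change.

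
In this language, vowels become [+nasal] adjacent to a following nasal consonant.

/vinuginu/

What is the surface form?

[vĩnugĩnu]

/i/ before nasal /n/ → [ĩ]
/i/ before nasal /n/ → [ĩ]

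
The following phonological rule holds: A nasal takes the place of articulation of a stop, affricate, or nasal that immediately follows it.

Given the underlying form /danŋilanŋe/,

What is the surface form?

[daŋŋilaŋŋe]

/n/ before /ŋ/ (velar) → [ŋ]
/n/ before /ŋ/ (velar) → [ŋ]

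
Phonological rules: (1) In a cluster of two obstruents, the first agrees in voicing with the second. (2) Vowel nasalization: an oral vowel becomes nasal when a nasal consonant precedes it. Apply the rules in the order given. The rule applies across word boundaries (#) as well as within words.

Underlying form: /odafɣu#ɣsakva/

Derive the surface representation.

Rule 1: /f/ before /ɣ/ (voiced) → [v]
Rule 1: /ɣ/ before /s/ (voiceless) → [x]
Rule 1: /k/ before /v/ (voiced) → [g]
After rule 1: odavɣu#xsagva
Rule 2: no segment meets the rule's conditions; no change.

[odavɣu#xsagva]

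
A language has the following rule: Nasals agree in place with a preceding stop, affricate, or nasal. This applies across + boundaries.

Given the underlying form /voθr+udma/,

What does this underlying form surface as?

/m/ after /d/ (alveolar) → [n]

[voθr+udna]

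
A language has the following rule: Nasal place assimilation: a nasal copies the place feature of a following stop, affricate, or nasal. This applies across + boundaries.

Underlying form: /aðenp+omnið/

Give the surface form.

/n/ before /p/ (labial) → [m]
/m/ before /n/ (alveolar) → [n]

[aðemp+onnið]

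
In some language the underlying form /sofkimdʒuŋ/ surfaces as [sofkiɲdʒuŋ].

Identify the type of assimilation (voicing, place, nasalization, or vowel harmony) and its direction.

/m/→[ɲ].
Each target copies a feature from the following segment, so the direction is regressive.

place assimilation, regressive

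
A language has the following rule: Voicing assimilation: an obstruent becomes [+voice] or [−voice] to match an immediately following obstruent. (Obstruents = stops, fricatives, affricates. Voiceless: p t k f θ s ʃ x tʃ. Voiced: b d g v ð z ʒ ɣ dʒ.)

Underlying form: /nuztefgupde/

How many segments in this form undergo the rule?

/z/ before /t/ (voiceless) → [s]
/f/ before /g/ (voiced) → [v]
/p/ before /d/ (voiced) → [b]
3 segments change.

3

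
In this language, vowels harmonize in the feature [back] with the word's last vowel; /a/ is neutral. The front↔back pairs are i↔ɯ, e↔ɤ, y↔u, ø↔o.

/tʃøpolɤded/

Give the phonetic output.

[tʃøpøleded]

/o/ harmonizes with /e/ ([-back]) → [ø]
/ɤ/ harmonizes with /e/ ([-back]) → [e]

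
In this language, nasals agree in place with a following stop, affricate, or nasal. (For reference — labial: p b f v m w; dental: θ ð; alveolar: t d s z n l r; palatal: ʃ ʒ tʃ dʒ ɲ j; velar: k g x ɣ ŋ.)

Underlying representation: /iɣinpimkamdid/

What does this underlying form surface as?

[iɣimpiŋkandid]

/n/ before /p/ (labial) → [m]
/m/ before /k/ (velar) → [ŋ]
/m/ before /d/ (alveolar) → [n]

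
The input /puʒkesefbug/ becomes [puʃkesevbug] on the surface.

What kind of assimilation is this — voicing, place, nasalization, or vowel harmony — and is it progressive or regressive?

voicing assimilation, regressive

/ʒ/→[ʃ] /f/→[v].
Each target copies a feature from the following segment, so the direction is regressive.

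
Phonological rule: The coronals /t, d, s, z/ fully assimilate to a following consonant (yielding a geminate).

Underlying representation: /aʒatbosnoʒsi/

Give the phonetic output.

/t/ before /b/ → [b] (total assimilation)
/s/ before /n/ → [n] (total assimilation)

[aʒabbonnoʒsi]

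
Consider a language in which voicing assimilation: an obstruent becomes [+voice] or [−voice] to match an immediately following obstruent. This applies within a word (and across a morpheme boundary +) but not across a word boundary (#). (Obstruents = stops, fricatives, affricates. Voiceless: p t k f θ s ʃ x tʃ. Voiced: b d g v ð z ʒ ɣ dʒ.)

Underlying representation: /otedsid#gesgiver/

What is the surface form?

/d/ before /s/ (voiceless) → [t]
/s/ before /g/ (voiced) → [z]

[otetsid#gezgiver]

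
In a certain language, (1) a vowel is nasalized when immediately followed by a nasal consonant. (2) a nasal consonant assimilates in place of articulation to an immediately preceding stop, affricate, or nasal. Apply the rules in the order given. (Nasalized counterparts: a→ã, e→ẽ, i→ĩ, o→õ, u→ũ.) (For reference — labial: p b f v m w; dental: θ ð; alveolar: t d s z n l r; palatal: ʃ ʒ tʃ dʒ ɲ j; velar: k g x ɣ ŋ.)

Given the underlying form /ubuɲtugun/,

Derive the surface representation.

Rule 1: /u/ before nasal /ɲ/ → [ũ]
Rule 1: /u/ before nasal /n/ → [ũ]
After rule 1: ubũɲtugũn
Rule 2: no segment meets the rule's conditions; no change.

[ubũɲtugũn]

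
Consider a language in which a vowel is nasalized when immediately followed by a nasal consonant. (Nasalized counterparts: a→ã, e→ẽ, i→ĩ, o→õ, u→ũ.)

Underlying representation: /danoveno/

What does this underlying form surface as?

[dãnovẽno]

/a/ before nasal /n/ → [ã]
/e/ before nasal /n/ → [ẽ]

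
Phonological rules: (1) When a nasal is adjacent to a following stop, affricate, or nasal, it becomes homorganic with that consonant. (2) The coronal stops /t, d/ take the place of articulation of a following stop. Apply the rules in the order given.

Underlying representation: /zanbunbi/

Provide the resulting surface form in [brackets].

[zambumbi]

Rule 1: /n/ before /b/ (labial) → [m]
Rule 1: /n/ before /b/ (labial) → [m]
After rule 1: zambumbi
Rule 2: no segment meets the rule's conditions; no change.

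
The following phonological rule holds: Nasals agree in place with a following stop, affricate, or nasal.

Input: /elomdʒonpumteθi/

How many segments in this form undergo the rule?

3

/m/ before /dʒ/ (palatal) → [ɲ]
/n/ before /p/ (labial) → [m]
/m/ before /t/ (alveolar) → [n]
3 segments change.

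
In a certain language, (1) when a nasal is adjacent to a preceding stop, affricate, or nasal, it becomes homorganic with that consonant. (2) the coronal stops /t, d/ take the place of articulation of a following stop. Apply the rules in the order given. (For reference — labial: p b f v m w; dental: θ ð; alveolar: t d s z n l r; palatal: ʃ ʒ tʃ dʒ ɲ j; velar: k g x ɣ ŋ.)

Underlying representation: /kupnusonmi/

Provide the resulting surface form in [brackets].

[kupmusonni]

Rule 1: /n/ after /p/ (labial) → [m]
Rule 1: /m/ after /n/ (alveolar) → [n]
After rule 1: kupmusonni
Rule 2: no segment meets the rule's conditions; no change.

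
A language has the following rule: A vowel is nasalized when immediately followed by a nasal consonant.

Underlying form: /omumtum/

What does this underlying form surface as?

/o/ before nasal /m/ → [õ]
/u/ before nasal /m/ → [ũ]
/u/ before nasal /m/ → [ũ]

[õmũmtũm]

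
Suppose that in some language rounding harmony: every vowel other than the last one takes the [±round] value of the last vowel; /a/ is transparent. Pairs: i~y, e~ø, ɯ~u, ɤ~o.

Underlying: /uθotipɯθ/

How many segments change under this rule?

2

/u/ harmonizes with /ɯ/ ([-round]) → [ɯ]
/o/ harmonizes with /ɯ/ ([-round]) → [ɤ]
2 segments change.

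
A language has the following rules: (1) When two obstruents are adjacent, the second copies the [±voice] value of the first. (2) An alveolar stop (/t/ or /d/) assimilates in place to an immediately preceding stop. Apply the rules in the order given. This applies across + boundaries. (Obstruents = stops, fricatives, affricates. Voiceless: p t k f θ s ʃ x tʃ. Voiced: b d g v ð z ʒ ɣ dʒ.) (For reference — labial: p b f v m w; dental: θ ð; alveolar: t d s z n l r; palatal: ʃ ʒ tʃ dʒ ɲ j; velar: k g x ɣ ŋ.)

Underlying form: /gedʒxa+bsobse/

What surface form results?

Rule 1: /x/ after /dʒ/ (voiced) → [ɣ]
Rule 1: /s/ after /b/ (voiced) → [z]
Rule 1: /s/ after /b/ (voiced) → [z]
After rule 1: gedʒɣa+bzobze
Rule 2: no segment meets the rule's conditions; no change.

[gedʒɣa+bzobze]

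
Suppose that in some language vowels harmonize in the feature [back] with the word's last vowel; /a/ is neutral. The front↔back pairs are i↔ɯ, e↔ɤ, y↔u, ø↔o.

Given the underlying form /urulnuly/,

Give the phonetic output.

[yrylnyly]

/u/ harmonizes with /y/ ([-back]) → [y]
/u/ harmonizes with /y/ ([-back]) → [y]
/u/ harmonizes with /y/ ([-back]) → [y]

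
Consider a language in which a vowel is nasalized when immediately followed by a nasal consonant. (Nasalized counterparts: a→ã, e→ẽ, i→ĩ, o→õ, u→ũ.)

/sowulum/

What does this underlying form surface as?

[sowulũm]

/u/ before nasal /m/ → [ũ]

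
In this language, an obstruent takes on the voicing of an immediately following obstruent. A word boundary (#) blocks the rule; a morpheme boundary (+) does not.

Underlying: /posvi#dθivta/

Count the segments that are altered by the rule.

3

/s/ before /v/ (voiced) → [z]
/d/ before /θ/ (voiceless) → [t]
/v/ before /t/ (voiceless) → [f]
3 segments change.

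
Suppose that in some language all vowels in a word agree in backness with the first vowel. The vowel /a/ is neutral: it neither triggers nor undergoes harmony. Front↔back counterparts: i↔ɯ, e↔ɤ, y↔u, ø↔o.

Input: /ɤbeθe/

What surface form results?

[ɤbɤθɤ]

/e/ harmonizes with /ɤ/ ([+back]) → [ɤ]
/e/ harmonizes with /ɤ/ ([+back]) → [ɤ]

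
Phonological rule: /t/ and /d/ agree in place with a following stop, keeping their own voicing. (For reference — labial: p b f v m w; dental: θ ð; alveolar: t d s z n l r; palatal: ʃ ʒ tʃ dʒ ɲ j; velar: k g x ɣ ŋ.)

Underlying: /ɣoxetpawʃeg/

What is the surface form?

[ɣoxeppawʃeg]

/t/ before /p/ (labial) → [p]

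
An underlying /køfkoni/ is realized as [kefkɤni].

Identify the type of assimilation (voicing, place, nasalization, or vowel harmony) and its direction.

/ø/→[e] /o/→[ɤ].
Vowels agree with the last vowel, so the harmony is regressive.

vowel harmony, regressive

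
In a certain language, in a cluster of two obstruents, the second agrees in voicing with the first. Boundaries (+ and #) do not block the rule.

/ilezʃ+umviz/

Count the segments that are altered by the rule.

/ʃ/ after /z/ (voiced) → [ʒ]
1 segment changes.

1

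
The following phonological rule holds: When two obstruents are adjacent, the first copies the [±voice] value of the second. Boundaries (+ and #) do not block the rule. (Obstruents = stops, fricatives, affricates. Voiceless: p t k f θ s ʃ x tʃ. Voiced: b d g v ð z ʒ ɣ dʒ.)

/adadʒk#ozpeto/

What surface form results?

[adatʃk#ospeto]

/dʒ/ before /k/ (voiceless) → [tʃ]
/z/ before /p/ (voiceless) → [s]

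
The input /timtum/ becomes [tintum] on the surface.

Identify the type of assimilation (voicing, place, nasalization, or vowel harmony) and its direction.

place assimilation, regressive

/m/→[n].
Each target copies a feature from the following segment, so the direction is regressive.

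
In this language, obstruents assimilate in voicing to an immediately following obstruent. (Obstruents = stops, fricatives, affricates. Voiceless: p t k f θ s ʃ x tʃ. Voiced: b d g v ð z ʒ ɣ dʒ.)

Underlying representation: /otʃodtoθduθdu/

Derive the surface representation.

[otʃottoðduðdu]

/d/ before /t/ (voiceless) → [t]
/θ/ before /d/ (voiced) → [ð]
/θ/ before /d/ (voiced) → [ð]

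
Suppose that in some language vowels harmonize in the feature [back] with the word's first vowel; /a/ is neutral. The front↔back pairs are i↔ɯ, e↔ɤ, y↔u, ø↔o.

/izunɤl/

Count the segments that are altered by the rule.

/u/ harmonizes with /i/ ([-back]) → [y]
/ɤ/ harmonizes with /i/ ([-back]) → [e]
2 segments change.

2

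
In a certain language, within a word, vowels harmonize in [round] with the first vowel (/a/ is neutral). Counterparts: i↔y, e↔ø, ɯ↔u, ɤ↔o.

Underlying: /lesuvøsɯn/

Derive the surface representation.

[lesɯvesɯn]

/u/ harmonizes with /e/ ([-round]) → [ɯ]
/ø/ harmonizes with /e/ ([-round]) → [e]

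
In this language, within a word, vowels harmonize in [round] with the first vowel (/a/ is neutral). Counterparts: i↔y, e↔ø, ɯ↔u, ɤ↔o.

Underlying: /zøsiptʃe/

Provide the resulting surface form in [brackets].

/i/ harmonizes with /ø/ ([+round]) → [y]
/e/ harmonizes with /ø/ ([+round]) → [ø]

[zøsyptʃø]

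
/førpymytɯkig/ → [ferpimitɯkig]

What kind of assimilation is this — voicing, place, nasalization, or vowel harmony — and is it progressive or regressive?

vowel harmony, regressive

/ø/→[e] /y/→[i] /y/→[i].
Vowels agree with the last vowel, so the harmony is regressive.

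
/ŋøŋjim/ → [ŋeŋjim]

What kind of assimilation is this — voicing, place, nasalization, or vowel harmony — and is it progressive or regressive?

/ø/→[e].
Vowels agree with the last vowel, so the harmony is regressive.

vowel harmony, regressive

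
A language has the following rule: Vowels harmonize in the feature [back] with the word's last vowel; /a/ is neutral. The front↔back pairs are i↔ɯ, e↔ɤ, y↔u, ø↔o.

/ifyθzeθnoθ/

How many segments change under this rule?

/i/ harmonizes with /o/ ([+back]) → [ɯ]
/y/ harmonizes with /o/ ([+back]) → [u]
/e/ harmonizes with /o/ ([+back]) → [ɤ]
3 segments change.

3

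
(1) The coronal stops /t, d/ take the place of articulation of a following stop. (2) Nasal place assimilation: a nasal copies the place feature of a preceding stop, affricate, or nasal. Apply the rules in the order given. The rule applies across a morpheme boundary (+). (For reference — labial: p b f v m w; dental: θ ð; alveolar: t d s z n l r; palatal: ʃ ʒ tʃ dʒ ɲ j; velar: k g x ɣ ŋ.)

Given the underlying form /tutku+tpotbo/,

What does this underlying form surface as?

[tukku+ppopbo]

Rule 1: /t/ before /k/ (velar) → [k]
Rule 1: /t/ before /p/ (labial) → [p]
Rule 1: /t/ before /b/ (labial) → [p]
After rule 1: tukku+ppopbo
Rule 2: no segment meets the rule's conditions; no change.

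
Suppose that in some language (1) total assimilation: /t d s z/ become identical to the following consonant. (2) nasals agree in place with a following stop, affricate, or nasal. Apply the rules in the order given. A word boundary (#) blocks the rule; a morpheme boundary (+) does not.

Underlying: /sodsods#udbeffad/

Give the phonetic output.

Rule 1: /d/ before /s/ → [s] (total assimilation)
Rule 1: /d/ before /s/ → [s] (total assimilation)
Rule 1: /d/ before /b/ → [b] (total assimilation)
After rule 1: sossoss#ubbeffad
Rule 2: no segment meets the rule's conditions; no change.

[sossoss#ubbeffad]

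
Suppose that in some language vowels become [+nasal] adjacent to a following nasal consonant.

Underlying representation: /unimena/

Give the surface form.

[ũnĩmẽna]

/u/ before nasal /n/ → [ũ]
/i/ before nasal /m/ → [ĩ]
/e/ before nasal /n/ → [ẽ]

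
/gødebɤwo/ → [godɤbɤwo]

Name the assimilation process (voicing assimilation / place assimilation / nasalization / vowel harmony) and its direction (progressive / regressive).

vowel harmony, regressive

/ø/→[o] /e/→[ɤ].
Vowels agree with the last vowel, so the harmony is regressive.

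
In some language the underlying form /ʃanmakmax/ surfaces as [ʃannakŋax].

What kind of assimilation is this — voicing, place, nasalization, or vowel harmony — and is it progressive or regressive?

/m/→[n] /m/→[ŋ].
Each target copies a feature from the preceding segment, so the direction is progressive.

place assimilation, progressive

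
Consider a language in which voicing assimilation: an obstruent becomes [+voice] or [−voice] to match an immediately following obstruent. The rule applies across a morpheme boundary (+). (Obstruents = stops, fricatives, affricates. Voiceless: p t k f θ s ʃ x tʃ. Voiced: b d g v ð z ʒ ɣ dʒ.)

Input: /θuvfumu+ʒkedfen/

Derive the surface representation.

[θuffumu+ʃketfen]

/v/ before /f/ (voiceless) → [f]
/ʒ/ before /k/ (voiceless) → [ʃ]
/d/ before /f/ (voiceless) → [t]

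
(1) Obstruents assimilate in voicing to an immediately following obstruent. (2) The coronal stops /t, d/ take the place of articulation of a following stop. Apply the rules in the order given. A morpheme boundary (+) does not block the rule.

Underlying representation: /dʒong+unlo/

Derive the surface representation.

[dʒong+unlo]

Rule 1: no segment meets the rule's conditions; no change.
After rule 1: dʒong+unlo
Rule 2: no segment meets the rule's conditions; no change.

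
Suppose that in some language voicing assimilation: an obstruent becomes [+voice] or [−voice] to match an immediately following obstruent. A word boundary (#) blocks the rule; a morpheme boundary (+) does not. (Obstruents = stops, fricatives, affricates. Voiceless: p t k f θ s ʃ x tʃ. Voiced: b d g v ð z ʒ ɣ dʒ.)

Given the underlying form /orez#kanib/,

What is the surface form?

[orez#kanib]

no segment meets the rule's conditions; no change.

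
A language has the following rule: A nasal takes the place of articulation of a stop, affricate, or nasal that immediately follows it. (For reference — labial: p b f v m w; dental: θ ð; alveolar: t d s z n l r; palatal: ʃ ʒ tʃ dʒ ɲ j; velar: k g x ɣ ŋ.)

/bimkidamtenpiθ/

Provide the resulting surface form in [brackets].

/m/ before /k/ (velar) → [ŋ]
/m/ before /t/ (alveolar) → [n]
/n/ before /p/ (labial) → [m]

[biŋkidantempiθ]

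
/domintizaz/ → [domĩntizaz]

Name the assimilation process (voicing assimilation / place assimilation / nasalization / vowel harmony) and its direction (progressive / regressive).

/i/→[ĩ].
Each target copies a feature from the preceding segment, so the direction is progressive.

nasalization, progressive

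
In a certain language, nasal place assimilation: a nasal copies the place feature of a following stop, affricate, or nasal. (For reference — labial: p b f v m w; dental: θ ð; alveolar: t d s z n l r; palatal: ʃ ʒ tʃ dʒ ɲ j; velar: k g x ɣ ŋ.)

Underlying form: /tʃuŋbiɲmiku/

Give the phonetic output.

/ŋ/ before /b/ (labial) → [m]
/ɲ/ before /m/ (labial) → [m]

[tʃumbimmiku]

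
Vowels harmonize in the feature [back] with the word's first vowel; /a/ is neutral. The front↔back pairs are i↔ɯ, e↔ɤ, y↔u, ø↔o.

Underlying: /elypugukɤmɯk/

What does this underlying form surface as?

[elypygykemik]

/u/ harmonizes with /e/ ([-back]) → [y]
/u/ harmonizes with /e/ ([-back]) → [y]
/ɤ/ harmonizes with /e/ ([-back]) → [e]
/ɯ/ harmonizes with /e/ ([-back]) → [i]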